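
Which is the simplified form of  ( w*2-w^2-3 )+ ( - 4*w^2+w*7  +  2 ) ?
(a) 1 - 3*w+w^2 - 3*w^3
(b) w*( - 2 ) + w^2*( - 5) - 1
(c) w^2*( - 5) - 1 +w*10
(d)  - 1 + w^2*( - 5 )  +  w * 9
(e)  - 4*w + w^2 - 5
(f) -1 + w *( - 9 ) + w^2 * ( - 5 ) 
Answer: d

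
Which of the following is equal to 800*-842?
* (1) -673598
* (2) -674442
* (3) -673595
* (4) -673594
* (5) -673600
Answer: 5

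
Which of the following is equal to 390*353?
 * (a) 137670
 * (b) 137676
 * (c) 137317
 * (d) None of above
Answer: a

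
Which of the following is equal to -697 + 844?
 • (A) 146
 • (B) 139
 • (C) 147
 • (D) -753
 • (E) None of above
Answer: C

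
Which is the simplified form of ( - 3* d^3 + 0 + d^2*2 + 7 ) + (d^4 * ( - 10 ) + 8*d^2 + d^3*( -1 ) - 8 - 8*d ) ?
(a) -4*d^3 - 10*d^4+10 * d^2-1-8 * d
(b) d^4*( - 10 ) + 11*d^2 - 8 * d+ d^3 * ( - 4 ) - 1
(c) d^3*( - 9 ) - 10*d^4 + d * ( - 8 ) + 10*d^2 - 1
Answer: a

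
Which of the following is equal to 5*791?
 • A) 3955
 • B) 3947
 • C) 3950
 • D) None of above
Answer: A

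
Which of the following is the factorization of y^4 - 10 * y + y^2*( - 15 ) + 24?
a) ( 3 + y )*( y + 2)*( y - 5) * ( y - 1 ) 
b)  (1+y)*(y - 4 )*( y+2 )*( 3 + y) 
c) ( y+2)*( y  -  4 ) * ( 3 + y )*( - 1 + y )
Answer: c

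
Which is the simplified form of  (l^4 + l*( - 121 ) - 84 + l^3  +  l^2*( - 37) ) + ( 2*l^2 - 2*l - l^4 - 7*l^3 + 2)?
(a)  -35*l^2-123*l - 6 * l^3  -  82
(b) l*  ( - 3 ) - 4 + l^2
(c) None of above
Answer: a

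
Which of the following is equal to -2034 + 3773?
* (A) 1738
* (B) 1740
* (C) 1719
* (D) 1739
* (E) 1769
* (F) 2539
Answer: D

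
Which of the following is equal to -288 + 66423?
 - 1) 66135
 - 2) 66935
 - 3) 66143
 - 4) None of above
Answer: 1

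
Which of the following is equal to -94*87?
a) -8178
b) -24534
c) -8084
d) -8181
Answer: a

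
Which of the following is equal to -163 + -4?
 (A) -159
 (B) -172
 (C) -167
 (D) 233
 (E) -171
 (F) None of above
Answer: C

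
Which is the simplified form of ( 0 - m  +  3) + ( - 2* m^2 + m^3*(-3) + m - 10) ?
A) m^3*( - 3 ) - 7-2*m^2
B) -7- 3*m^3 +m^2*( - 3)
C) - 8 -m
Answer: A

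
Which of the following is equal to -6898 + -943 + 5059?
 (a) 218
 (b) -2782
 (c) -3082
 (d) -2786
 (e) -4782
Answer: b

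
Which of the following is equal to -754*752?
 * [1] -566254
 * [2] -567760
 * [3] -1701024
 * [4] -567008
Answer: 4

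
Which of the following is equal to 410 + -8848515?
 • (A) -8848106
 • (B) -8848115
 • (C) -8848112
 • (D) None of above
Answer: D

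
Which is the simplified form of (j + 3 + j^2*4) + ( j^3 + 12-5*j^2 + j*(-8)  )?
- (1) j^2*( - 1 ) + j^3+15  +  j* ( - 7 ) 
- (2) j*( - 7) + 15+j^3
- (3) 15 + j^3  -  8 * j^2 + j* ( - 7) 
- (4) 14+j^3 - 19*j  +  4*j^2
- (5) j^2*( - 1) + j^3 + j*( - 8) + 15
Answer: 1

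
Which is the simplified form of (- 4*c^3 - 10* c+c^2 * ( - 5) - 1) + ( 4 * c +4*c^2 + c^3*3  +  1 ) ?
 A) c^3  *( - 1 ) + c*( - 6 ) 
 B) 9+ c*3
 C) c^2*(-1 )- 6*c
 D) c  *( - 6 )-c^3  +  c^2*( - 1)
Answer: D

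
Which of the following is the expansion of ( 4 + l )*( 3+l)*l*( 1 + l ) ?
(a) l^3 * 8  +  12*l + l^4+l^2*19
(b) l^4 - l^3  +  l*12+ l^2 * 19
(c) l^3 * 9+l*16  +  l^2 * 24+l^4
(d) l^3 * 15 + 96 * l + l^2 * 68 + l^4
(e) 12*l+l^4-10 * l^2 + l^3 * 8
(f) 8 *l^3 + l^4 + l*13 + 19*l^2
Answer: a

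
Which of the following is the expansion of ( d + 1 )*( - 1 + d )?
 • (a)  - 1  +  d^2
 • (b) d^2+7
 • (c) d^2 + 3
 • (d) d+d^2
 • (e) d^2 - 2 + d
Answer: a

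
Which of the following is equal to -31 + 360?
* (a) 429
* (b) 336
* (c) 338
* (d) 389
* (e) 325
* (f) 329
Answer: f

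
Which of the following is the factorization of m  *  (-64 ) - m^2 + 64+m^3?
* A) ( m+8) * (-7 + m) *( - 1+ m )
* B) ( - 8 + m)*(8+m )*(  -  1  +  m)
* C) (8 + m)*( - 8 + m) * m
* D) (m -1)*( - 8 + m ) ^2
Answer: B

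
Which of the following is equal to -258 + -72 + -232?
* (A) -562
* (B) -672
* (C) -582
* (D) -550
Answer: A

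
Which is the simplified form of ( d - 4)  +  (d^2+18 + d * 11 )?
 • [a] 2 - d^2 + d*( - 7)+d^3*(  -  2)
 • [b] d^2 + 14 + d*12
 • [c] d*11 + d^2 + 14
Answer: b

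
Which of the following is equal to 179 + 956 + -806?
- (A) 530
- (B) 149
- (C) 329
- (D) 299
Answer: C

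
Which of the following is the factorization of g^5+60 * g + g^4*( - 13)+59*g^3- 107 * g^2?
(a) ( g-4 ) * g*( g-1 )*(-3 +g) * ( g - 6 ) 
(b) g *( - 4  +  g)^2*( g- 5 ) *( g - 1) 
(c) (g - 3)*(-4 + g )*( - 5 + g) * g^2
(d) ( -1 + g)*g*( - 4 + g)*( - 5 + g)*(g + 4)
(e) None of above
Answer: e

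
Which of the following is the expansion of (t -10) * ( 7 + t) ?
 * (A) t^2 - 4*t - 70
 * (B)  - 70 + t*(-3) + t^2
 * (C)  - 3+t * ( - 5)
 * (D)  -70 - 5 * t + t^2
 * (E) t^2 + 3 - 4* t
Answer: B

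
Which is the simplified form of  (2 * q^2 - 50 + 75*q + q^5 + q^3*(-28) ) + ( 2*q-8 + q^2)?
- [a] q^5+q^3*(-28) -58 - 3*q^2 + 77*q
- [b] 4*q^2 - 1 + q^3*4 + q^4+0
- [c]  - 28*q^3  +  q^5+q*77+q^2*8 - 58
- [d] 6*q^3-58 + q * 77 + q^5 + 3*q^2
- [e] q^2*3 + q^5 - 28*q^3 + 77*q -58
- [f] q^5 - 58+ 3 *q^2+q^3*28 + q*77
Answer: e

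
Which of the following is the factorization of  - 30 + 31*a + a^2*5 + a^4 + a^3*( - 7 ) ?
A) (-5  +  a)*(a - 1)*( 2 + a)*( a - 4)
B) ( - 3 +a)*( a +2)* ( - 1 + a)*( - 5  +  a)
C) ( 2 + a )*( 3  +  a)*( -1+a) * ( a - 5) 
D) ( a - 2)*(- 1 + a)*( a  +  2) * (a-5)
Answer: B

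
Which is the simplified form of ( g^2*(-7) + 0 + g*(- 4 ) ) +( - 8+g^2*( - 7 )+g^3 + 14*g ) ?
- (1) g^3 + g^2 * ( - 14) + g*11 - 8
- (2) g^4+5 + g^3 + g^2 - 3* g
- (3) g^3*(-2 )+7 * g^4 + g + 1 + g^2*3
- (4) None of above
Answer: 4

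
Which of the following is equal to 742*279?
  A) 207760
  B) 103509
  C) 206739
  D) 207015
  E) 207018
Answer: E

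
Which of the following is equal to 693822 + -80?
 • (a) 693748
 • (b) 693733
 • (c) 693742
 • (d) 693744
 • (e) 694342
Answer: c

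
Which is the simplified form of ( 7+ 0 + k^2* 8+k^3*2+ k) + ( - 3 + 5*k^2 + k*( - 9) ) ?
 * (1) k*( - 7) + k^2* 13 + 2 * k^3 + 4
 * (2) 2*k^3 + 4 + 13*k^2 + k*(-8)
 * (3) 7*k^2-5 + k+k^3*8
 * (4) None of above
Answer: 2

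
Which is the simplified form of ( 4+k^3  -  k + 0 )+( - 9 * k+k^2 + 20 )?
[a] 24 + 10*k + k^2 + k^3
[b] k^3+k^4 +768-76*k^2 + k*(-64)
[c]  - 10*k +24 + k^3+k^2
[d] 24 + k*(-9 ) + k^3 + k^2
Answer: c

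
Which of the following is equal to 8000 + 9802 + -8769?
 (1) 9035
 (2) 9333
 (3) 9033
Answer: 3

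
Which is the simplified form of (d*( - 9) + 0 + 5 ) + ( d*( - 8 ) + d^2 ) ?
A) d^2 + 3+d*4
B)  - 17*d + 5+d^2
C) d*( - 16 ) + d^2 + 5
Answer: B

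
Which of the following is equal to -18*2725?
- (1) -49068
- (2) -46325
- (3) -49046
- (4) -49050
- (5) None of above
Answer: 4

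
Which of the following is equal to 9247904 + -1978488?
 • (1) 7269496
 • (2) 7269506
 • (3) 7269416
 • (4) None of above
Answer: 3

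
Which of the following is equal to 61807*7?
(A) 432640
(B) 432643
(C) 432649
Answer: C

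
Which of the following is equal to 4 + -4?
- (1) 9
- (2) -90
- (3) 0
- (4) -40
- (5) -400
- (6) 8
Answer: 3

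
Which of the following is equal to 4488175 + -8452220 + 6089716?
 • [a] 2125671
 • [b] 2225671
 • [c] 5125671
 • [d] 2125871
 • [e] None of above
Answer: a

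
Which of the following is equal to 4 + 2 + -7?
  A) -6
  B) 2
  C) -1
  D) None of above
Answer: C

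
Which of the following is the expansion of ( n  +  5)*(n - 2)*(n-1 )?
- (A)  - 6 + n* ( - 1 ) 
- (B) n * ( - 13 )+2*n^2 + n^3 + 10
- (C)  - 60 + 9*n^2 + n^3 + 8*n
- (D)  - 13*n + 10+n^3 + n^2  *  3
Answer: B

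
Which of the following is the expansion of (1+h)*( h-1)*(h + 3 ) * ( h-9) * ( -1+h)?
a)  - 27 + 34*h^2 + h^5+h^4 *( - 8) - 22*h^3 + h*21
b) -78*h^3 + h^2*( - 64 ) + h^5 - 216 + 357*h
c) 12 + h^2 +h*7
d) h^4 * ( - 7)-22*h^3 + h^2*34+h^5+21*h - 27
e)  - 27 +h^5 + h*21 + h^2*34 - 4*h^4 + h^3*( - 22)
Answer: d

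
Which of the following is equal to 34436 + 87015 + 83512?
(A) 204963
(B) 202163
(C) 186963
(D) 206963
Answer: A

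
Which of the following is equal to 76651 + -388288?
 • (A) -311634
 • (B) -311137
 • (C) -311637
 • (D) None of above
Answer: C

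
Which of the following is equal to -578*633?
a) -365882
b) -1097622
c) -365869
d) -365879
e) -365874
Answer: e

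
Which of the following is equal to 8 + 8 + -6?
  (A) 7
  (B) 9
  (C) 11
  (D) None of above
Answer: D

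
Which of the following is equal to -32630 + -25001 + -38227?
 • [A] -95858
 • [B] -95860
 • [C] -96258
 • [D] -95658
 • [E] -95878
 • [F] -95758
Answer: A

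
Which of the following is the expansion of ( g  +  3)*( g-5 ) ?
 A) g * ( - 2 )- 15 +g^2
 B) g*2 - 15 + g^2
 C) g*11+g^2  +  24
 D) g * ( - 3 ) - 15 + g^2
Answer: A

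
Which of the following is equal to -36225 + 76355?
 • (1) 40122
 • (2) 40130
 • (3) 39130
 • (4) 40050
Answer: 2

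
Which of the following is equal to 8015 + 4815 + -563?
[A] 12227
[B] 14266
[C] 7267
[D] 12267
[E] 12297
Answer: D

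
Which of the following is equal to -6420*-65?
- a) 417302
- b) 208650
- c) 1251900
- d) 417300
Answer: d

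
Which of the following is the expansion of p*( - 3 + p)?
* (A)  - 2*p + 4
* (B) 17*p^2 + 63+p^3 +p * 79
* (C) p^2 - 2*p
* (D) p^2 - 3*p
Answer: D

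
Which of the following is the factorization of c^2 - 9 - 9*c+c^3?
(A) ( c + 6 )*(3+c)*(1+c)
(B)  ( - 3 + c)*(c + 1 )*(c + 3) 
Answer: B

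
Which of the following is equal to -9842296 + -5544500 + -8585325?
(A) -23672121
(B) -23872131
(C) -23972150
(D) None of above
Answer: D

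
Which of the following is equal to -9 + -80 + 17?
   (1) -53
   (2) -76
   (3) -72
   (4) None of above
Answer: 3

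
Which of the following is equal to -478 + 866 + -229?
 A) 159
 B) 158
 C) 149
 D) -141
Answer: A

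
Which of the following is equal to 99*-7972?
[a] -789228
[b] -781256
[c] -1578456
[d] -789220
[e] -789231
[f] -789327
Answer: a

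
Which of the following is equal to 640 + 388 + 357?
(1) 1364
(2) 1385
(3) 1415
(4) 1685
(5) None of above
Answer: 2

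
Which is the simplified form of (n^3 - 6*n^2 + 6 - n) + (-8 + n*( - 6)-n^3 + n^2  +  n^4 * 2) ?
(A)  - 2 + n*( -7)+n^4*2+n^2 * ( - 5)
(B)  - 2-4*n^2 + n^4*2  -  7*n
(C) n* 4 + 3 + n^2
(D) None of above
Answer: A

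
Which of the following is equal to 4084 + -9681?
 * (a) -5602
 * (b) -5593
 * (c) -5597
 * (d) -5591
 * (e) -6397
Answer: c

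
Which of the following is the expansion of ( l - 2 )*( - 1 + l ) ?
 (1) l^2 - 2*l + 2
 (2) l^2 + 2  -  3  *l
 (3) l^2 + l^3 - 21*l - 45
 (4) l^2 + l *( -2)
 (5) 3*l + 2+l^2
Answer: 2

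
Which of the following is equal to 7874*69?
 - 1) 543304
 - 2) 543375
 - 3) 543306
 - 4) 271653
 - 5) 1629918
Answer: 3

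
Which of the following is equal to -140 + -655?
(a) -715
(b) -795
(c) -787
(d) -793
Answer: b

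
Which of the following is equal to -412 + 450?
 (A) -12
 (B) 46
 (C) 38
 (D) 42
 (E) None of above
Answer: C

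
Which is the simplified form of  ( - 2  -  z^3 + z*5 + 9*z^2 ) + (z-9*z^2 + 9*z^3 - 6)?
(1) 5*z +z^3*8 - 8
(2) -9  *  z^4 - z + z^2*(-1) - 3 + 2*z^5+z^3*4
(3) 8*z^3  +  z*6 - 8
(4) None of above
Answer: 3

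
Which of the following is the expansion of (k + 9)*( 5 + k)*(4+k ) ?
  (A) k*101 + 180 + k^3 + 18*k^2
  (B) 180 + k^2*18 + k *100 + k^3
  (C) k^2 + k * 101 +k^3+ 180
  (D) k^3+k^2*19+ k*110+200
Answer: A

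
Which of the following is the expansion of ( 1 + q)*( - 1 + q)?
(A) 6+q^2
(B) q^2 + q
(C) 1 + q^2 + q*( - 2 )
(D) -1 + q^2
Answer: D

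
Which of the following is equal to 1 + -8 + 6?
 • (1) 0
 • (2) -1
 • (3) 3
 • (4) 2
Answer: 2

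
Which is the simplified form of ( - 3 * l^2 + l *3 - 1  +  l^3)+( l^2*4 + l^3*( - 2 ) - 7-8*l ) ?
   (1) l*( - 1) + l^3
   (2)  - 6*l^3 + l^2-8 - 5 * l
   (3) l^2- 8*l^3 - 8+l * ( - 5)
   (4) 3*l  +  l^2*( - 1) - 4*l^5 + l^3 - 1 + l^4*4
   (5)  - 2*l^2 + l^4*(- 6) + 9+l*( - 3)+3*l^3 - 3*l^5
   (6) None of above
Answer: 6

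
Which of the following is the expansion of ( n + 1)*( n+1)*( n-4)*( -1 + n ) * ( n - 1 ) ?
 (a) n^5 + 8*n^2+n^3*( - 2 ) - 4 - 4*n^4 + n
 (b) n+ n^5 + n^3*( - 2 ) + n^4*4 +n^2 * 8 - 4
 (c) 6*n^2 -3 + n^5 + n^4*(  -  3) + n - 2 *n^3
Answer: a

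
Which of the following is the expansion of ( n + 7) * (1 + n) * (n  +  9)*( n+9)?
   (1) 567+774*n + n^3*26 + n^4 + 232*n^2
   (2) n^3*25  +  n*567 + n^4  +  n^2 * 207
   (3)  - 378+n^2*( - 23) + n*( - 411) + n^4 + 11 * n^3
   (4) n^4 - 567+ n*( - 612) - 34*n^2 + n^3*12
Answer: 1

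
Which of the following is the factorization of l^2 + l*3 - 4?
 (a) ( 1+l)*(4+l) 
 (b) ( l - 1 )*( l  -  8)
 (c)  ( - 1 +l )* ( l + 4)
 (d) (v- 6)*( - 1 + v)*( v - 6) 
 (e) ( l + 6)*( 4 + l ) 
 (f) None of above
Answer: c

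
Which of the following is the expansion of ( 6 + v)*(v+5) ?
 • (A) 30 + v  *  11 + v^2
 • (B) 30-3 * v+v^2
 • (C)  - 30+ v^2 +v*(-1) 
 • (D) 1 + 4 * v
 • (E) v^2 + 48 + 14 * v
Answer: A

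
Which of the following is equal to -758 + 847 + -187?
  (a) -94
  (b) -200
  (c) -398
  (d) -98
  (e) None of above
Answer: d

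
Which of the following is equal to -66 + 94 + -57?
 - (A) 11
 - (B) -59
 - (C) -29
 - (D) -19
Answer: C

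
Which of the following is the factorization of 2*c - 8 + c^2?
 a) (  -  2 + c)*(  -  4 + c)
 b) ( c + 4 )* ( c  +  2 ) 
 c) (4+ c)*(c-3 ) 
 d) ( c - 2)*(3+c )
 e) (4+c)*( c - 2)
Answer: e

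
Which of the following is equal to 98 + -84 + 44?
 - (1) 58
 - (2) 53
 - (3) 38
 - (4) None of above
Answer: 1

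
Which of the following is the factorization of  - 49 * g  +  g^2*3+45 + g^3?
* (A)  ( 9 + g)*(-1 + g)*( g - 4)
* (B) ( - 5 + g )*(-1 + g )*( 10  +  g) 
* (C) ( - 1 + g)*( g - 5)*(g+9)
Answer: C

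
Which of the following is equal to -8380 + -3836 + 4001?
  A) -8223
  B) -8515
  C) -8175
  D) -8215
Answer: D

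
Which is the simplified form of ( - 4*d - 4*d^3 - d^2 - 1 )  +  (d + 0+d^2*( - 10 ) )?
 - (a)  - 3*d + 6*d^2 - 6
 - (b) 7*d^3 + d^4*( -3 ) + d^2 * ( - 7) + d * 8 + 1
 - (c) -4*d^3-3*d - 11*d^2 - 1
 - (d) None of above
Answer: c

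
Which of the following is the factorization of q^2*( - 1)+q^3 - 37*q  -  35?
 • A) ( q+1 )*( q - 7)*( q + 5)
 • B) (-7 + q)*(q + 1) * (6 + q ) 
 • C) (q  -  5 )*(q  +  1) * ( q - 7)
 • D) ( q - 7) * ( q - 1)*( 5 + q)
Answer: A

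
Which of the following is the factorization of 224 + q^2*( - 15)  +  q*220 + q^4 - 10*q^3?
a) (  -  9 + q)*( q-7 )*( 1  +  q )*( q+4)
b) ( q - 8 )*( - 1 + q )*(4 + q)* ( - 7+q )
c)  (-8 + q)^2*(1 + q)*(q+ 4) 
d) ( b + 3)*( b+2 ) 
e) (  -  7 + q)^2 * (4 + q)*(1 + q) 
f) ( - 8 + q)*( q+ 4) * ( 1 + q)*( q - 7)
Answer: f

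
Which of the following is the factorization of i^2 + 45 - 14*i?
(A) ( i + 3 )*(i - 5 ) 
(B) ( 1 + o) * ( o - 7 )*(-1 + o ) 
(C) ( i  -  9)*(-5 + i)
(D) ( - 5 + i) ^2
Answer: C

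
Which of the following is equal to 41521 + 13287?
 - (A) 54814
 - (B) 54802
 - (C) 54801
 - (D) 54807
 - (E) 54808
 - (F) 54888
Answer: E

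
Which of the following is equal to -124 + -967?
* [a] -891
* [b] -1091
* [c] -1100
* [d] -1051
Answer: b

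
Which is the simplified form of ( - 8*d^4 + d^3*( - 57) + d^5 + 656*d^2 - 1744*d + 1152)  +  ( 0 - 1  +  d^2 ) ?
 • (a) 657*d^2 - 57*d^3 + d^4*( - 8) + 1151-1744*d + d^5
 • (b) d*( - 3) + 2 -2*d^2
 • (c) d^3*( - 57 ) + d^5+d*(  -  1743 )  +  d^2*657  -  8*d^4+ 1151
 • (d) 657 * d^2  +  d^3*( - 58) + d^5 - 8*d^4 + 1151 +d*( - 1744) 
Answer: a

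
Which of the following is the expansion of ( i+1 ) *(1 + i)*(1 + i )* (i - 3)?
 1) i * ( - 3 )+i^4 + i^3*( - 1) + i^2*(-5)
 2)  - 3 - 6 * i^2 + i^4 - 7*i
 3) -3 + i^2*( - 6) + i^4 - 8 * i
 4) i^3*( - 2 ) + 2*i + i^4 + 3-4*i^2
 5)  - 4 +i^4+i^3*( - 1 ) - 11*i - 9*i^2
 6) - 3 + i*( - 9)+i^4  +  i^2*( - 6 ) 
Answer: 3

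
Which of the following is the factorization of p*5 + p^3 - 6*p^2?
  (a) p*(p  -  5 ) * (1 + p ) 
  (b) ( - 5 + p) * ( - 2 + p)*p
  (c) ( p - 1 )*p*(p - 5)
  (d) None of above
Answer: c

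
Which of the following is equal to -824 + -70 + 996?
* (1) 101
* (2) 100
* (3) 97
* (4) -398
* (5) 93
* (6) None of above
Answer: 6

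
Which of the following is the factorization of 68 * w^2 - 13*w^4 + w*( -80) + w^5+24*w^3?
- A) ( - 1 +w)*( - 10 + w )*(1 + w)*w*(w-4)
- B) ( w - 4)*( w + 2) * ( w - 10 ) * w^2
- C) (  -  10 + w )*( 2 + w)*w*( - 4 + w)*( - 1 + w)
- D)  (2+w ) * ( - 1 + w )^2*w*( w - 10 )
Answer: C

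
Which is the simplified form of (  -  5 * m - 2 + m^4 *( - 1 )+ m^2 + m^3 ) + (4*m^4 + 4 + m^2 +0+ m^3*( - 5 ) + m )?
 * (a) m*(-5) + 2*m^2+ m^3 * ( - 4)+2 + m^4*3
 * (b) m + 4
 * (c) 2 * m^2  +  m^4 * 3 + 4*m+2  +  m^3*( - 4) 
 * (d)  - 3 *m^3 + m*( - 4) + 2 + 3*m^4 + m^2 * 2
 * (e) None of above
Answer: e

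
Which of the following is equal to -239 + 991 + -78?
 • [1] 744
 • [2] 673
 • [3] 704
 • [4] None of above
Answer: 4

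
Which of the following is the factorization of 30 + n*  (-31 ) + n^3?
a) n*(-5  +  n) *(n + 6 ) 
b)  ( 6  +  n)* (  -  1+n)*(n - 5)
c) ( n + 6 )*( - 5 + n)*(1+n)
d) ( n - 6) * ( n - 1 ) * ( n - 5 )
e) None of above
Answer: b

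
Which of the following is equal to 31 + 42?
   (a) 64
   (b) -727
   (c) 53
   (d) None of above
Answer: d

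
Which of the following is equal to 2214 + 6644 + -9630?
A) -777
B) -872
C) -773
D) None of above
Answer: D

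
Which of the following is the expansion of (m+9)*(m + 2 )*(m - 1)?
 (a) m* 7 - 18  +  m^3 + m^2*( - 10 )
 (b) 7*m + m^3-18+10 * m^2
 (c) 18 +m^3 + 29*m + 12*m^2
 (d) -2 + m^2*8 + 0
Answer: b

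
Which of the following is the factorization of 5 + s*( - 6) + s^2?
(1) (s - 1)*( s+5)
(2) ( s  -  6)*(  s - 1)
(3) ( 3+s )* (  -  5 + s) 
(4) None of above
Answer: 4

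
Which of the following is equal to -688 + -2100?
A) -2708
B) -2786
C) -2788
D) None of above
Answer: C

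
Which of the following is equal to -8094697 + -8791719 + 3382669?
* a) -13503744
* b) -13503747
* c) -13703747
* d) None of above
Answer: b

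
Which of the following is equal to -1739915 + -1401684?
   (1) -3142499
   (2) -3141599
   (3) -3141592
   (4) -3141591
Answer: 2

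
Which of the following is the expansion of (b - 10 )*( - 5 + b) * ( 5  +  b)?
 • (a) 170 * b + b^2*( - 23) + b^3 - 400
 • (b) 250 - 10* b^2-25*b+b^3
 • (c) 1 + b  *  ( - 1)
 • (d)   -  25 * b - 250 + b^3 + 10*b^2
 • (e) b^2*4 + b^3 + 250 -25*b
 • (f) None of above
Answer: b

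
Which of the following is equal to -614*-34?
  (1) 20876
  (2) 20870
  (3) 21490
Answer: 1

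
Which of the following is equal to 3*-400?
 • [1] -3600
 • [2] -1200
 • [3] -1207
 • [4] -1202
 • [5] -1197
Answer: 2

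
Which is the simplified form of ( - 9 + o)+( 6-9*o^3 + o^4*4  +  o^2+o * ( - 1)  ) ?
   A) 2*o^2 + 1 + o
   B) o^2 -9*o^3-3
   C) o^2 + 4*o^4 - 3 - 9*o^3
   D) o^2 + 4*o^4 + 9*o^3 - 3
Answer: C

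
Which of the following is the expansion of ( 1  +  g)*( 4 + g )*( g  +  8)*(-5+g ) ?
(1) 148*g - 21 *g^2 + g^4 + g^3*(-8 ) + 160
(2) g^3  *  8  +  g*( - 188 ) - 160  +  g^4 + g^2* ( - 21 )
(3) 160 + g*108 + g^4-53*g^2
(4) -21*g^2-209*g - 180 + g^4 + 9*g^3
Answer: 2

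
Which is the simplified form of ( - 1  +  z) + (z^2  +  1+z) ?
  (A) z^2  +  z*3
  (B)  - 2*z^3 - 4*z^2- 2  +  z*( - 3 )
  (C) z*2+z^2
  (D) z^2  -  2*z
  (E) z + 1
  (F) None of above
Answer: C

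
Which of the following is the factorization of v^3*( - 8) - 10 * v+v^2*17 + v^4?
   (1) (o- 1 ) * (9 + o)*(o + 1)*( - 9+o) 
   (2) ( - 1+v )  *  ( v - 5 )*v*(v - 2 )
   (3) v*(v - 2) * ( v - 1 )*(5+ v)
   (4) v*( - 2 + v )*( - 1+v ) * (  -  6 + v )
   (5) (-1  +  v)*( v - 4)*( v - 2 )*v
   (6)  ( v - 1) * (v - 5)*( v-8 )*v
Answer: 2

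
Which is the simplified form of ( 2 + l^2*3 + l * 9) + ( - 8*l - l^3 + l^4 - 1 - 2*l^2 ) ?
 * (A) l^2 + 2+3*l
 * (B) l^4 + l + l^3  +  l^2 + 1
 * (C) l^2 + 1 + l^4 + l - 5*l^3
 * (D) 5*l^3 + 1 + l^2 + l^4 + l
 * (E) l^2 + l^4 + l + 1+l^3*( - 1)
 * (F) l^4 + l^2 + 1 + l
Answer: E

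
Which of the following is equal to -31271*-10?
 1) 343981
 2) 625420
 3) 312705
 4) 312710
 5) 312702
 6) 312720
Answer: 4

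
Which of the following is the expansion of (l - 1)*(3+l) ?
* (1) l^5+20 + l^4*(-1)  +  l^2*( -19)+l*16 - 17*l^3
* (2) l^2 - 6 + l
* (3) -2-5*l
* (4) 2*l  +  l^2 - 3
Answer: 4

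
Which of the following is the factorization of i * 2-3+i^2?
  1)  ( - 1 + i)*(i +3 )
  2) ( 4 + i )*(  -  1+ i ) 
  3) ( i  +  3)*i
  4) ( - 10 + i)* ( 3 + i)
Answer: 1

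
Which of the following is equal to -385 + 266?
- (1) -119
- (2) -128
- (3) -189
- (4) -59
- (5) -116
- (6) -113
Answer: 1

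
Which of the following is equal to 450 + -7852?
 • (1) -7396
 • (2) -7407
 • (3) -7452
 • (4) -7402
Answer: 4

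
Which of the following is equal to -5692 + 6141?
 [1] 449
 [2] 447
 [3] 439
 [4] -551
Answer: 1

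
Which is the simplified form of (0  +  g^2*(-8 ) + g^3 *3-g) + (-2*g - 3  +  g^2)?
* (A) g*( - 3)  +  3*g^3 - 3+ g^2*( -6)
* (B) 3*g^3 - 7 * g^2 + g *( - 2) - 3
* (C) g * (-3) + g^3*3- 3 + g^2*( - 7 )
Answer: C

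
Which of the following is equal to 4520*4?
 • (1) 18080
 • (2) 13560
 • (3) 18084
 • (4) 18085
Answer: 1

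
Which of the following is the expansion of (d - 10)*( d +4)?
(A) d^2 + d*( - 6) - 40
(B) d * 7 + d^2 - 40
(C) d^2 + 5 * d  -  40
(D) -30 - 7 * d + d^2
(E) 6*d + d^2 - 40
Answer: A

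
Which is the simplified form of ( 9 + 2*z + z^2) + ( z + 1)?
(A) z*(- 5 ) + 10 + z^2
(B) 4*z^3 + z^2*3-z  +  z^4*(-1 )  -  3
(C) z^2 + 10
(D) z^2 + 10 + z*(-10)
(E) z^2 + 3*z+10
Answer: E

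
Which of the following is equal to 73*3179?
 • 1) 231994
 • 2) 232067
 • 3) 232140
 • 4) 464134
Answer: 2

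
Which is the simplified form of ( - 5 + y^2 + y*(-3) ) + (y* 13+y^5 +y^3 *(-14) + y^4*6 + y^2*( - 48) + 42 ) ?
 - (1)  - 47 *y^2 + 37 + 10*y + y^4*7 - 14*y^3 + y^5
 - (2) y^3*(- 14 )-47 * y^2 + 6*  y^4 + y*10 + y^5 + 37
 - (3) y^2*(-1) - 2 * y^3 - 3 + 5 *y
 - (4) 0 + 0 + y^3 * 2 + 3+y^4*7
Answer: 2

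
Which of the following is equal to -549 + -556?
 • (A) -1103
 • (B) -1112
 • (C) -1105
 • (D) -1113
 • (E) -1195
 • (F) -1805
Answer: C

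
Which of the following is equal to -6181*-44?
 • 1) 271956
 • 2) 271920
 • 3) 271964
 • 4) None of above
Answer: 3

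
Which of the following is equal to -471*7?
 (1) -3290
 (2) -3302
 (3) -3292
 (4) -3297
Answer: 4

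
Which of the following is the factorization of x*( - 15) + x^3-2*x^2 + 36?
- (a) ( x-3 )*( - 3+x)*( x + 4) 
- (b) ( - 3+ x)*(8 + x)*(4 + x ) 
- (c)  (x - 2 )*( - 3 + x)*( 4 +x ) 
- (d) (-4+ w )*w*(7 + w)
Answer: a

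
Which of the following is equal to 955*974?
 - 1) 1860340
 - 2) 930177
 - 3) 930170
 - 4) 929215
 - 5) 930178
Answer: 3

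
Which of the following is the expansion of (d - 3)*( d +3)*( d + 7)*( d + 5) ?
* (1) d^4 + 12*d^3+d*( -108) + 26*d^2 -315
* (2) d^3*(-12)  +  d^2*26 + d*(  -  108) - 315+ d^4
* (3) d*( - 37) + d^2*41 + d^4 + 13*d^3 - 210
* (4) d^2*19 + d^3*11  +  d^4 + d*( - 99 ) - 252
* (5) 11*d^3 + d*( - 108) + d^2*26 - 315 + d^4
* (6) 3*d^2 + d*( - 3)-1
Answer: 1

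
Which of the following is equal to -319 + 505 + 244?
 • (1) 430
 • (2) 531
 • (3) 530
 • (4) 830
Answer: 1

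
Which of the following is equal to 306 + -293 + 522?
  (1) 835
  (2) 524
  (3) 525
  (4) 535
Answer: 4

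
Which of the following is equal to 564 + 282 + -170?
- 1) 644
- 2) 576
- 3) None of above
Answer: 3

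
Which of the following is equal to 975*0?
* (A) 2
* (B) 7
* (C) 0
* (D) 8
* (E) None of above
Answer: C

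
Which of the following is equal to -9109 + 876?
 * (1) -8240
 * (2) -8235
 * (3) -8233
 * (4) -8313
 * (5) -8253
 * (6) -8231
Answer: 3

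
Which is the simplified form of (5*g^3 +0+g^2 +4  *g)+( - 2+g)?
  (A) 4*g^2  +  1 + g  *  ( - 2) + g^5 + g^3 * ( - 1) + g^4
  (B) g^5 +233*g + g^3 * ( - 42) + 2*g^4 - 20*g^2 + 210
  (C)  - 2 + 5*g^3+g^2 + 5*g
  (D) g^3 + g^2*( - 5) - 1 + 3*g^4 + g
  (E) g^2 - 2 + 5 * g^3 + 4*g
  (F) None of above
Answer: C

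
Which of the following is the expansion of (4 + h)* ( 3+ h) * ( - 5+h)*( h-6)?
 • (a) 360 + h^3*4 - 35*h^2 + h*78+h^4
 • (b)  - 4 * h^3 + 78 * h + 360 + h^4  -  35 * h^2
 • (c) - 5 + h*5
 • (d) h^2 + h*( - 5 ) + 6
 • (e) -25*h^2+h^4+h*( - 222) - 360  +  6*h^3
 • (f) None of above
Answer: b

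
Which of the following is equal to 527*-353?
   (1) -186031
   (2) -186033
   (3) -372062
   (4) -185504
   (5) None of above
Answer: 1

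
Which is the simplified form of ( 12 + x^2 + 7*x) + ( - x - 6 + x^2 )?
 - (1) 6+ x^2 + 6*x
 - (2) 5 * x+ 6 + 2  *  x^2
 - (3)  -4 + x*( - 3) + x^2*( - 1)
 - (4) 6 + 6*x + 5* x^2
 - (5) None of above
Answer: 5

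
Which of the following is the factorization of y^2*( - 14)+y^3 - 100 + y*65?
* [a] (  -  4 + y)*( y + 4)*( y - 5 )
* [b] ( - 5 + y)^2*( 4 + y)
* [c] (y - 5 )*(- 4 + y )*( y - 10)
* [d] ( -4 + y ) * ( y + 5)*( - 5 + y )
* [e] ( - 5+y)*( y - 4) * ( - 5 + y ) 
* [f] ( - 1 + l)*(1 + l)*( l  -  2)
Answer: e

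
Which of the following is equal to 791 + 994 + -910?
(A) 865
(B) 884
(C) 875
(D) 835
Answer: C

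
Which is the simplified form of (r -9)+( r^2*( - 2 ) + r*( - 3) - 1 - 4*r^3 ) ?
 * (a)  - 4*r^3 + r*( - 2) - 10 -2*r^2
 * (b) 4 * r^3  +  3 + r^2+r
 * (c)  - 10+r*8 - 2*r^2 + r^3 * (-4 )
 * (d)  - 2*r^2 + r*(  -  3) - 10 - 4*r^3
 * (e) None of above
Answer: a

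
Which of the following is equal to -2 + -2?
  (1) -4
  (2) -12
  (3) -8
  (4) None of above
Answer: 1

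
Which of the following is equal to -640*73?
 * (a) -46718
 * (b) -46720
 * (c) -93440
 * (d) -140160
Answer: b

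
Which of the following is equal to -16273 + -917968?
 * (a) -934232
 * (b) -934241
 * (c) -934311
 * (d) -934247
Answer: b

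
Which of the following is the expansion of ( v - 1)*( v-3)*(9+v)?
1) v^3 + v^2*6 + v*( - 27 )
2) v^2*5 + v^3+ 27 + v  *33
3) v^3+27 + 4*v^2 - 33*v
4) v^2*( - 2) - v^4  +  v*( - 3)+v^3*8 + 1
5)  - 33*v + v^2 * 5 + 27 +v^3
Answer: 5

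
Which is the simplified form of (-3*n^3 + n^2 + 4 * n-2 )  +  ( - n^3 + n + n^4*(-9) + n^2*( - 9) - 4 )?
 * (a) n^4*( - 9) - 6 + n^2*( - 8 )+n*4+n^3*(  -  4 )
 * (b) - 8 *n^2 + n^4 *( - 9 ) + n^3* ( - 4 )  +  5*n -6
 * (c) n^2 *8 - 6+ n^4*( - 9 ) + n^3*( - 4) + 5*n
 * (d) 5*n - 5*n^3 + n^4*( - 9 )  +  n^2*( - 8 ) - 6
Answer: b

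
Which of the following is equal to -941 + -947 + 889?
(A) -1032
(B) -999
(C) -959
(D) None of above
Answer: B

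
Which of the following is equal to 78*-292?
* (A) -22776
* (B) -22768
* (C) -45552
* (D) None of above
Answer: A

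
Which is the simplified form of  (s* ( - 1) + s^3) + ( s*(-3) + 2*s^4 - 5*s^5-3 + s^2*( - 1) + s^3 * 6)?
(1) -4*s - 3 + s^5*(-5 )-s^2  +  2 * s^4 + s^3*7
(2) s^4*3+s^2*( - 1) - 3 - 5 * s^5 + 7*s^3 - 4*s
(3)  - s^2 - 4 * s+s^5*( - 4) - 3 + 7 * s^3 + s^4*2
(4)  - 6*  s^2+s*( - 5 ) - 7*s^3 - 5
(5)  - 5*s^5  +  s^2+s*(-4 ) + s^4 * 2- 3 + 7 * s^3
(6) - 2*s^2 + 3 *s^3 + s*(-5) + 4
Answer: 1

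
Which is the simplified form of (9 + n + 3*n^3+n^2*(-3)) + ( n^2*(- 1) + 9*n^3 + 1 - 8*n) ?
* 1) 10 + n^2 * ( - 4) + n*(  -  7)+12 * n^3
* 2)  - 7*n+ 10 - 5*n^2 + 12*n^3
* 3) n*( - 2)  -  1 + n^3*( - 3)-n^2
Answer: 1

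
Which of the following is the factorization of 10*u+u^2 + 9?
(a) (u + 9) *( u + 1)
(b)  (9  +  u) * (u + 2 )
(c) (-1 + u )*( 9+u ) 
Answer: a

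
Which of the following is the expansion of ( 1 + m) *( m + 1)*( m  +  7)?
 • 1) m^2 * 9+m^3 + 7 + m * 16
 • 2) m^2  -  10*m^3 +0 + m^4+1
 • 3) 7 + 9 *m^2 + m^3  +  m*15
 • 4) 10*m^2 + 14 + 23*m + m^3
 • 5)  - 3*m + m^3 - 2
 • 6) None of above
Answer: 3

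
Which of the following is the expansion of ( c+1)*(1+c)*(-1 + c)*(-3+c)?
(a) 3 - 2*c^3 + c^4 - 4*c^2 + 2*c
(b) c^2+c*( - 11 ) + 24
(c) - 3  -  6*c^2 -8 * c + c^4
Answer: a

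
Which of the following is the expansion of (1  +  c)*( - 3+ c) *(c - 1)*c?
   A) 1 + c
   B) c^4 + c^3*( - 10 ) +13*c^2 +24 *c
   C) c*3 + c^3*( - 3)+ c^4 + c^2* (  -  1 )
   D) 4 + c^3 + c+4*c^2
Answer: C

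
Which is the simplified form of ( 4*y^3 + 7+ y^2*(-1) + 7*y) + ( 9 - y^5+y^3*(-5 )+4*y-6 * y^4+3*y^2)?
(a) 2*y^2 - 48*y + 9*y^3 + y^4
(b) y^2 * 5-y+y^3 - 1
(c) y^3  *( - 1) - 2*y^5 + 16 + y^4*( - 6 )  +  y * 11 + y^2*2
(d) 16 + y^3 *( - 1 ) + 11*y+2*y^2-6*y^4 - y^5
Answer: d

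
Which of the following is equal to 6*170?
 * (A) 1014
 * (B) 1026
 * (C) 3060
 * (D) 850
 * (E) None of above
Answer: E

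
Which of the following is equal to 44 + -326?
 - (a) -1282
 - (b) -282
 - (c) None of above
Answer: b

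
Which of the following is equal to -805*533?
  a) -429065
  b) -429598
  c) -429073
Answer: a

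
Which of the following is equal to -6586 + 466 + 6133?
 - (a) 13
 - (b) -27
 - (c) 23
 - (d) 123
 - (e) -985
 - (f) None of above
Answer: a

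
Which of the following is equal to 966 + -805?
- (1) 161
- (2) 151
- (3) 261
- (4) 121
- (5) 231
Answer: 1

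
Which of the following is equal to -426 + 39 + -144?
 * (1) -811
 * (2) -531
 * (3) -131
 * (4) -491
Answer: 2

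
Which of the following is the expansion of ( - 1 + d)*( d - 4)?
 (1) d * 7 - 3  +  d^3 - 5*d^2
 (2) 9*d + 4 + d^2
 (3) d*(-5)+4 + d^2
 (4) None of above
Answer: 3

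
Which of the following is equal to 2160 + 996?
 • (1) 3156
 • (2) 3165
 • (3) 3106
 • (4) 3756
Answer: 1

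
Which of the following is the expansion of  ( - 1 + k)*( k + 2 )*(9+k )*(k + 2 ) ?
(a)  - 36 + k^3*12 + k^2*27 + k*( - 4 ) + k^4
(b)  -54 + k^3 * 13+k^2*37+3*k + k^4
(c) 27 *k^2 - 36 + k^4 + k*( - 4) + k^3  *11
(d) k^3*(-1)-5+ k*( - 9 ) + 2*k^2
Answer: a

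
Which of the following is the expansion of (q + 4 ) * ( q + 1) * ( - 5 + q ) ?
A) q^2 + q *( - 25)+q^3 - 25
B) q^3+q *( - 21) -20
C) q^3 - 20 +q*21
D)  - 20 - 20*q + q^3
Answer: B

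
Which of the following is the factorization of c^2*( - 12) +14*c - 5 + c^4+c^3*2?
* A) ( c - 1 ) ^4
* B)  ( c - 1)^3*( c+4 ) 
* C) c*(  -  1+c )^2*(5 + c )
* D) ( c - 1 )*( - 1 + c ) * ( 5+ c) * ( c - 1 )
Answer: D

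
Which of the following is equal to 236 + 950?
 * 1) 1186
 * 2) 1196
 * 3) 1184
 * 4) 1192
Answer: 1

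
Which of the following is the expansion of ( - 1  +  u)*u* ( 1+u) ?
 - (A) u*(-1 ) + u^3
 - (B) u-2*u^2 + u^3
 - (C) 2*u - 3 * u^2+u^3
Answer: A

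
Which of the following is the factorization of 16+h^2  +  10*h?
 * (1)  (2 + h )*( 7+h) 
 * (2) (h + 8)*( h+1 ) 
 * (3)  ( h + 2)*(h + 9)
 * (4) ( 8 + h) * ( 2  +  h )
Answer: 4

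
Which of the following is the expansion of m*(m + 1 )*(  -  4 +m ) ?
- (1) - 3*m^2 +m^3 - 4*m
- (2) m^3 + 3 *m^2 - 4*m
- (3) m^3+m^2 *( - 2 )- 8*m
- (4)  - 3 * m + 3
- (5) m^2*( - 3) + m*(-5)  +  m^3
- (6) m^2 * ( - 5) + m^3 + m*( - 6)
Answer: 1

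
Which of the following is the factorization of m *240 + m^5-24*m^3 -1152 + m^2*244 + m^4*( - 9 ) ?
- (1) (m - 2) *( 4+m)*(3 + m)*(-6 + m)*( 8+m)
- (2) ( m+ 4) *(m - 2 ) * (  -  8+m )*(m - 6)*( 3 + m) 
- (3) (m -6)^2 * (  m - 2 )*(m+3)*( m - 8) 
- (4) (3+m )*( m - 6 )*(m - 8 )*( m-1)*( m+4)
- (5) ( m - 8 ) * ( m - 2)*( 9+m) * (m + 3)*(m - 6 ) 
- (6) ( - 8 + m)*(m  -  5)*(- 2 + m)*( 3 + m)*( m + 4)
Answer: 2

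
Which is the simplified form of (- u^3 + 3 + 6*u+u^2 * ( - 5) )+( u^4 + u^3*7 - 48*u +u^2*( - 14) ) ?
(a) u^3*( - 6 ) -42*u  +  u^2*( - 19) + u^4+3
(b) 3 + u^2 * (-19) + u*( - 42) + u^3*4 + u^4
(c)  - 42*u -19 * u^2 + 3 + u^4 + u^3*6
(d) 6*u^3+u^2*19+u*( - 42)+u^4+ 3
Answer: c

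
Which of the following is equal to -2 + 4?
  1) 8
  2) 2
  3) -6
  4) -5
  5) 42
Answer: 2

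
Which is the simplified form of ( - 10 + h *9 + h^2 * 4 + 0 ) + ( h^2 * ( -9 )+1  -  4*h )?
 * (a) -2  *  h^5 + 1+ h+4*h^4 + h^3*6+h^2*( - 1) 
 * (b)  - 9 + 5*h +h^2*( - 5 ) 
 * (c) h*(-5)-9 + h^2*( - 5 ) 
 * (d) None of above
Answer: b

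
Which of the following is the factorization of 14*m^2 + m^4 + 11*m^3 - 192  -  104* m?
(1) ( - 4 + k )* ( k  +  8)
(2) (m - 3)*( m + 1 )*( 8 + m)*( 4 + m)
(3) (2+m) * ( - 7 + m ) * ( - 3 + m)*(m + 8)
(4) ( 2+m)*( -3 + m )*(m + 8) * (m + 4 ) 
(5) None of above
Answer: 4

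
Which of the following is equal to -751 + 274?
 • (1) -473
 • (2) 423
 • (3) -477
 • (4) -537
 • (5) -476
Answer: 3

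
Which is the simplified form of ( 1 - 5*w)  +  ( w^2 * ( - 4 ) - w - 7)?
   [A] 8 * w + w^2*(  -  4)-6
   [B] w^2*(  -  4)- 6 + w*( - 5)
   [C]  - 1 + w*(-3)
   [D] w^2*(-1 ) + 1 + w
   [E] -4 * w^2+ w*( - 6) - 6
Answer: E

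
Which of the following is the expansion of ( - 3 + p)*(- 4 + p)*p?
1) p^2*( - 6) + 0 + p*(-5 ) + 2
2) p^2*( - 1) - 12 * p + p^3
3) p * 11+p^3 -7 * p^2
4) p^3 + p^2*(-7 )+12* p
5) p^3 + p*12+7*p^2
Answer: 4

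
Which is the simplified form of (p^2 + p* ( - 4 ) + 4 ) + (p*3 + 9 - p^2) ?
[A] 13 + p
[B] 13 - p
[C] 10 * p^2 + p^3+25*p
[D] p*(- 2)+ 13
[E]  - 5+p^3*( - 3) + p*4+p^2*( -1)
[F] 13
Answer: B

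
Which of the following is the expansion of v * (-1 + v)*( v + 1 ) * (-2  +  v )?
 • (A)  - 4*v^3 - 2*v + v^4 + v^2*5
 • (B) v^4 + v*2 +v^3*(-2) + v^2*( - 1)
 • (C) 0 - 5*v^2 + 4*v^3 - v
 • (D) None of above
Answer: B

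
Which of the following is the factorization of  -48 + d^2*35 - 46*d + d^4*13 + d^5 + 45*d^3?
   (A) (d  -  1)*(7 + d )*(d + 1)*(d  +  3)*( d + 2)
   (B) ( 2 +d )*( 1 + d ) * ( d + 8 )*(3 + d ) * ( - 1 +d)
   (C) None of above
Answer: B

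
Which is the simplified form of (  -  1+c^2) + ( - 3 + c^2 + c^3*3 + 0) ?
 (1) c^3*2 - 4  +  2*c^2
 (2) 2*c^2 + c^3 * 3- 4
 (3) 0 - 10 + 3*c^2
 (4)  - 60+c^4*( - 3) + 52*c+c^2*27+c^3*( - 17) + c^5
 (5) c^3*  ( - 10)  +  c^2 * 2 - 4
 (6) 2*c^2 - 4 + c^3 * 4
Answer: 2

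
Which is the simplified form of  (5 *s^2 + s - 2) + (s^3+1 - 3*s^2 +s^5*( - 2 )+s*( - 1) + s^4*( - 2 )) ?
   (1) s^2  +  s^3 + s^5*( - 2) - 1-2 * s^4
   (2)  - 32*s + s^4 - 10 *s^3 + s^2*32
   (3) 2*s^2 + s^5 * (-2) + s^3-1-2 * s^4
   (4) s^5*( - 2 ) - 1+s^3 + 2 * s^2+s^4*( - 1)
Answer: 3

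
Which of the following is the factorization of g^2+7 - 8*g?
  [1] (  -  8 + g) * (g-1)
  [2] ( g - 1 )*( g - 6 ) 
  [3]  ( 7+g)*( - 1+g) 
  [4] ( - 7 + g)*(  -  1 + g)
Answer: 4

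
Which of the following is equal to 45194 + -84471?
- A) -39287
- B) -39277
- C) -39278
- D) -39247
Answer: B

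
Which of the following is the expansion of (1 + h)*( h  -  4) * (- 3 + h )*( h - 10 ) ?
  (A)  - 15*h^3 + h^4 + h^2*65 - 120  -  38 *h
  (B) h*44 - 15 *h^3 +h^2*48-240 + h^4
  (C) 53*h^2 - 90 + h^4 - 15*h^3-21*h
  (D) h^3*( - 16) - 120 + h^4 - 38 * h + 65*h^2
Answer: D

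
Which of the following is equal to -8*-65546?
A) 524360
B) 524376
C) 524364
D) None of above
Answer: D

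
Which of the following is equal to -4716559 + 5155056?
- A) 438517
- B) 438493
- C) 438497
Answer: C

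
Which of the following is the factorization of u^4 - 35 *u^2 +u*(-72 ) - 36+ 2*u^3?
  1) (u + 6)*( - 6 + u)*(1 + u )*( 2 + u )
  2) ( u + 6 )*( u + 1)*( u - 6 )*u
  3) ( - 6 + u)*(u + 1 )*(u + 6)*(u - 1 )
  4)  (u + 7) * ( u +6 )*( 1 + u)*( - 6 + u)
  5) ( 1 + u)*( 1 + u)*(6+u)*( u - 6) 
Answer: 5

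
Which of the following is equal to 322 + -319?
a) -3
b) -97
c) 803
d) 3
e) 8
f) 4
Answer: d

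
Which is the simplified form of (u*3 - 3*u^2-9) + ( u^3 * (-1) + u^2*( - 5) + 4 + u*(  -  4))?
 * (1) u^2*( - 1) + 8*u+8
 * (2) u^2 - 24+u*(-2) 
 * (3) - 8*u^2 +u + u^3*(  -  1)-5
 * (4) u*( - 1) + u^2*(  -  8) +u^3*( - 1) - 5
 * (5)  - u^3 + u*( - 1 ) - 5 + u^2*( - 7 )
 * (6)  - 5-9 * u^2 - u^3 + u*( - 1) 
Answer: 4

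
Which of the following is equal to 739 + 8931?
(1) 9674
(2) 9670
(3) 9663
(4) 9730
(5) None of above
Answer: 2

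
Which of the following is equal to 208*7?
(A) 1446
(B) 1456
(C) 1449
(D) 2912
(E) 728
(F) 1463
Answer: B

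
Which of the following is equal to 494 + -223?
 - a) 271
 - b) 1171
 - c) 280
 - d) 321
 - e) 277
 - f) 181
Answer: a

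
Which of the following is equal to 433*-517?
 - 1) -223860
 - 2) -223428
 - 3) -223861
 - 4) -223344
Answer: 3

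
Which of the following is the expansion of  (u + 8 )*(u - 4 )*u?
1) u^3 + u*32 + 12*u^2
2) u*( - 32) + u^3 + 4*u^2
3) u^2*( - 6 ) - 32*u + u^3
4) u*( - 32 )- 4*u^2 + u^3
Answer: 2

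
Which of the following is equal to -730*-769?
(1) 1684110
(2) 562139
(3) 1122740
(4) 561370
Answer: 4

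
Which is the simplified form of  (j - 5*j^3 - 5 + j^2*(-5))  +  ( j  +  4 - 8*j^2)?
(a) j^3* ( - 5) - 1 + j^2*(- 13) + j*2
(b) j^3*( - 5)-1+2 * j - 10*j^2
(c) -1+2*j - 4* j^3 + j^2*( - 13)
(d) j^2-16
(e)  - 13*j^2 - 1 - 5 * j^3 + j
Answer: a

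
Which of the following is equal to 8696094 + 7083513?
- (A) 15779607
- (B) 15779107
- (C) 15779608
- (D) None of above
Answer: A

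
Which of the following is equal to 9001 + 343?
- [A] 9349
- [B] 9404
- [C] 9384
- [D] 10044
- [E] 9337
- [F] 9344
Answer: F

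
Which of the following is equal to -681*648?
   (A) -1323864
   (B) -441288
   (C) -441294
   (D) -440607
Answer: B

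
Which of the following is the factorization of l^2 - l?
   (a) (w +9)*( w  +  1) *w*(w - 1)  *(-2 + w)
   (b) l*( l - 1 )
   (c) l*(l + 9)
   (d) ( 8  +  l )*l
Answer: b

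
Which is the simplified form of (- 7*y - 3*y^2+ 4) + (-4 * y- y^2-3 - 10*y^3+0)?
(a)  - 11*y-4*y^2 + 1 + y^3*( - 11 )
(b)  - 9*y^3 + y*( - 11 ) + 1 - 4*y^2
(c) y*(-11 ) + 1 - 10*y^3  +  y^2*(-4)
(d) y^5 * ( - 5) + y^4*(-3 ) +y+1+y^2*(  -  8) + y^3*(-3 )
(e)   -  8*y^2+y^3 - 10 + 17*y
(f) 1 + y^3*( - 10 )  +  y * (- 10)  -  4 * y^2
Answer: c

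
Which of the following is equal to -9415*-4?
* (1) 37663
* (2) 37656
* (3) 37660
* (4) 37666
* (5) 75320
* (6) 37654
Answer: 3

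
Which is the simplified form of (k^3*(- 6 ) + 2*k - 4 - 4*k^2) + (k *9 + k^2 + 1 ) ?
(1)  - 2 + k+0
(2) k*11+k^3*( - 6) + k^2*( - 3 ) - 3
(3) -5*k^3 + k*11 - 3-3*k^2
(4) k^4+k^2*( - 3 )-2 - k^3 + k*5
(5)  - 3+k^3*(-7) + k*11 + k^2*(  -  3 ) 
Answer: 2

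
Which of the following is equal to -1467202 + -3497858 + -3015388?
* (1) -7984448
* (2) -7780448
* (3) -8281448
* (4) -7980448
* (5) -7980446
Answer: 4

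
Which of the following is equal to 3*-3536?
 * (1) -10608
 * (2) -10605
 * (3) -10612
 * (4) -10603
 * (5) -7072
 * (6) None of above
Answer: 1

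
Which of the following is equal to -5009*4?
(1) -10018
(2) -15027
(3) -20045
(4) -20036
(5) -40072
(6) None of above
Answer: 4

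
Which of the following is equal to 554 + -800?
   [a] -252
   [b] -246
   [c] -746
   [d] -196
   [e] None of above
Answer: b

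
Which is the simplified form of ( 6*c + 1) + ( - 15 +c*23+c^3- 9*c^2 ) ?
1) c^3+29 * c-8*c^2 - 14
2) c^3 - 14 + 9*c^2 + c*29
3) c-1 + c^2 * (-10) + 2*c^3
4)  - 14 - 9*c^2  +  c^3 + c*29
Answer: 4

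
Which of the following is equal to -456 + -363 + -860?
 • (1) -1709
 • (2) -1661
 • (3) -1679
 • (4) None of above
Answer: 3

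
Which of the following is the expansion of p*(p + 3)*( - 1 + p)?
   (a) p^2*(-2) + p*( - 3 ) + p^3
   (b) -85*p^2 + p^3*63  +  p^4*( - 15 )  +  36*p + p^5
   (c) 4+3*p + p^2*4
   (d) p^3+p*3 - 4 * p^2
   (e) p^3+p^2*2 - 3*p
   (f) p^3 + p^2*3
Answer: e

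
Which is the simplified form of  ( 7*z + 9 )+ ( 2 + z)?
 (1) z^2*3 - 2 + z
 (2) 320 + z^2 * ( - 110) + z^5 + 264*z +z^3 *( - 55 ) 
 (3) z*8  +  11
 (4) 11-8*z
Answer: 3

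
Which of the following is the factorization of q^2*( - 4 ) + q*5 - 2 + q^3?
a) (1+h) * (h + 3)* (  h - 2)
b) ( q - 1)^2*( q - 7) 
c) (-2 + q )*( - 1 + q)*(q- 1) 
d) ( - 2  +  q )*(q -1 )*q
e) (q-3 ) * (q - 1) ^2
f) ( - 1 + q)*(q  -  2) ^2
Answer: c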